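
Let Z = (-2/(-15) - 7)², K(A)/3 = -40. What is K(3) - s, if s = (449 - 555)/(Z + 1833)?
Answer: -25370115/211517 ≈ -119.94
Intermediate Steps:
K(A) = -120 (K(A) = 3*(-40) = -120)
Z = 10609/225 (Z = (-2*(-1/15) - 7)² = (2/15 - 7)² = (-103/15)² = 10609/225 ≈ 47.151)
s = -11925/211517 (s = (449 - 555)/(10609/225 + 1833) = -106/423034/225 = -106*225/423034 = -11925/211517 ≈ -0.056378)
K(3) - s = -120 - 1*(-11925/211517) = -120 + 11925/211517 = -25370115/211517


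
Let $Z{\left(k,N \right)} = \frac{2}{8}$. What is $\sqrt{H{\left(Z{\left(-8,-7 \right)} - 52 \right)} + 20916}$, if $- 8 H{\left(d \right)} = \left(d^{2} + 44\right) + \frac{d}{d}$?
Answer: $\frac{3 \sqrt{585262}}{16} \approx 143.44$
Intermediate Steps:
$Z{\left(k,N \right)} = \frac{1}{4}$ ($Z{\left(k,N \right)} = 2 \cdot \frac{1}{8} = \frac{1}{4}$)
$H{\left(d \right)} = - \frac{45}{8} - \frac{d^{2}}{8}$ ($H{\left(d \right)} = - \frac{\left(d^{2} + 44\right) + \frac{d}{d}}{8} = - \frac{\left(44 + d^{2}\right) + 1}{8} = - \frac{45 + d^{2}}{8} = - \frac{45}{8} - \frac{d^{2}}{8}$)
$\sqrt{H{\left(Z{\left(-8,-7 \right)} - 52 \right)} + 20916} = \sqrt{\left(- \frac{45}{8} - \frac{\left(\frac{1}{4} - 52\right)^{2}}{8}\right) + 20916} = \sqrt{\left(- \frac{45}{8} - \frac{\left(- \frac{207}{4}\right)^{2}}{8}\right) + 20916} = \sqrt{\left(- \frac{45}{8} - \frac{42849}{128}\right) + 20916} = \sqrt{- \frac{43569}{128} + 20916} = \sqrt{\frac{2633679}{128}} = \frac{3 \sqrt{585262}}{16}$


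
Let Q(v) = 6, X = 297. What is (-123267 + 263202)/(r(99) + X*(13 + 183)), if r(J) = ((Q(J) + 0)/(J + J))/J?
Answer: 91433529/38035721 ≈ 2.4039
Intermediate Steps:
r(J) = 3/J**2 (r(J) = ((6 + 0)/(J + J))/J = (6/((2*J)))/J = (6*(1/(2*J)))/J = (3/J)/J = 3/J**2)
(-123267 + 263202)/(r(99) + X*(13 + 183)) = (-123267 + 263202)/(3/99**2 + 297*(13 + 183)) = 139935/(3*(1/9801) + 297*196) = 139935/(1/3267 + 58212) = 139935/(190178605/3267) = 139935*(3267/190178605) = 91433529/38035721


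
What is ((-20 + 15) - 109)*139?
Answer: -15846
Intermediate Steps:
((-20 + 15) - 109)*139 = (-5 - 109)*139 = -114*139 = -15846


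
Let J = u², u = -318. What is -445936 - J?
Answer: -547060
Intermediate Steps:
J = 101124 (J = (-318)² = 101124)
-445936 - J = -445936 - 1*101124 = -445936 - 101124 = -547060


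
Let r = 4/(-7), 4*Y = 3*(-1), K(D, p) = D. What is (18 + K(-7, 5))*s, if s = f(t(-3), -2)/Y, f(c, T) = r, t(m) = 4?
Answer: 176/21 ≈ 8.3810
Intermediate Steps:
Y = -3/4 (Y = (3*(-1))/4 = (1/4)*(-3) = -3/4 ≈ -0.75000)
r = -4/7 (r = 4*(-1/7) = -4/7 ≈ -0.57143)
f(c, T) = -4/7
s = 16/21 (s = -4/(7*(-3/4)) = -4/7*(-4/3) = 16/21 ≈ 0.76190)
(18 + K(-7, 5))*s = (18 - 7)*(16/21) = 11*(16/21) = 176/21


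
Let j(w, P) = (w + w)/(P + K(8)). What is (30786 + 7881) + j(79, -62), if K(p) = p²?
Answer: 38746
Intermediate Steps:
j(w, P) = 2*w/(64 + P) (j(w, P) = (w + w)/(P + 8²) = (2*w)/(P + 64) = (2*w)/(64 + P) = 2*w/(64 + P))
(30786 + 7881) + j(79, -62) = (30786 + 7881) + 2*79/(64 - 62) = 38667 + 2*79/2 = 38667 + 2*79*(½) = 38667 + 79 = 38746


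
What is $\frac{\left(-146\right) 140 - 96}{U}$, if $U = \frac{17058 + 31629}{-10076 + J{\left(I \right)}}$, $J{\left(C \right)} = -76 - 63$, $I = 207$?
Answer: $\frac{69925080}{16229} \approx 4308.6$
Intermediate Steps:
$J{\left(C \right)} = -139$
$U = - \frac{16229}{3405}$ ($U = \frac{17058 + 31629}{-10076 - 139} = \frac{48687}{-10215} = 48687 \left(- \frac{1}{10215}\right) = - \frac{16229}{3405} \approx -4.7662$)
$\frac{\left(-146\right) 140 - 96}{U} = \frac{\left(-146\right) 140 - 96}{- \frac{16229}{3405}} = \left(-20440 - 96\right) \left(- \frac{3405}{16229}\right) = \left(-20536\right) \left(- \frac{3405}{16229}\right) = \frac{69925080}{16229}$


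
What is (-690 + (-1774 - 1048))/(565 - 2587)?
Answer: 1756/1011 ≈ 1.7369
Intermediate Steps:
(-690 + (-1774 - 1048))/(565 - 2587) = (-690 - 2822)/(-2022) = -3512*(-1/2022) = 1756/1011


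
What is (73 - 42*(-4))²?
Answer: 58081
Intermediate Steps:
(73 - 42*(-4))² = (73 + 168)² = 241² = 58081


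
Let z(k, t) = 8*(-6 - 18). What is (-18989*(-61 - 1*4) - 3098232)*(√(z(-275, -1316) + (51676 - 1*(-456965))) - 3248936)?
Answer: 6055844510392 - 1863947*√508449 ≈ 6.0545e+12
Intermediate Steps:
z(k, t) = -192 (z(k, t) = 8*(-24) = -192)
(-18989*(-61 - 1*4) - 3098232)*(√(z(-275, -1316) + (51676 - 1*(-456965))) - 3248936) = (-18989*(-61 - 1*4) - 3098232)*(√(-192 + (51676 - 1*(-456965))) - 3248936) = (-18989*(-61 - 4) - 3098232)*(√(-192 + (51676 + 456965)) - 3248936) = (-18989*(-65) - 3098232)*(√(-192 + 508641) - 3248936) = (1234285 - 3098232)*(√508449 - 3248936) = -1863947*(-3248936 + √508449) = 6055844510392 - 1863947*√508449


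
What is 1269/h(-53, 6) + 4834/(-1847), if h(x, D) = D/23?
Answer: 17959795/3694 ≈ 4861.9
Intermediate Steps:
h(x, D) = D/23 (h(x, D) = D*(1/23) = D/23)
1269/h(-53, 6) + 4834/(-1847) = 1269/(((1/23)*6)) + 4834/(-1847) = 1269/(6/23) + 4834*(-1/1847) = 1269*(23/6) - 4834/1847 = 9729/2 - 4834/1847 = 17959795/3694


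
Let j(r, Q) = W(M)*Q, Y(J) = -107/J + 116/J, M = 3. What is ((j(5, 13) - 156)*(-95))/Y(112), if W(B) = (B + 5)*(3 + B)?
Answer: -553280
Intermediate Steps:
W(B) = (3 + B)*(5 + B) (W(B) = (5 + B)*(3 + B) = (3 + B)*(5 + B))
Y(J) = 9/J
j(r, Q) = 48*Q (j(r, Q) = (15 + 3² + 8*3)*Q = (15 + 9 + 24)*Q = 48*Q)
((j(5, 13) - 156)*(-95))/Y(112) = ((48*13 - 156)*(-95))/((9/112)) = ((624 - 156)*(-95))/((9*(1/112))) = (468*(-95))/(9/112) = -44460*112/9 = -553280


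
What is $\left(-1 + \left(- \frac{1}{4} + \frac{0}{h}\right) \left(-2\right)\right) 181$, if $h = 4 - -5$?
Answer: $- \frac{181}{2} \approx -90.5$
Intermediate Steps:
$h = 9$ ($h = 4 + 5 = 9$)
$\left(-1 + \left(- \frac{1}{4} + \frac{0}{h}\right) \left(-2\right)\right) 181 = \left(-1 + \left(- \frac{1}{4} + \frac{0}{9}\right) \left(-2\right)\right) 181 = \left(-1 + \left(\left(-1\right) \frac{1}{4} + 0 \cdot \frac{1}{9}\right) \left(-2\right)\right) 181 = \left(-1 + \left(- \frac{1}{4} + 0\right) \left(-2\right)\right) 181 = \left(-1 - - \frac{1}{2}\right) 181 = \left(-1 + \frac{1}{2}\right) 181 = \left(- \frac{1}{2}\right) 181 = - \frac{181}{2}$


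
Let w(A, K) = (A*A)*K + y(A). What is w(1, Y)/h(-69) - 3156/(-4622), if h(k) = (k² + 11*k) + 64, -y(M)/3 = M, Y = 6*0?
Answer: 6409215/9396526 ≈ 0.68208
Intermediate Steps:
Y = 0
y(M) = -3*M
h(k) = 64 + k² + 11*k
w(A, K) = -3*A + K*A² (w(A, K) = (A*A)*K - 3*A = A²*K - 3*A = K*A² - 3*A = -3*A + K*A²)
w(1, Y)/h(-69) - 3156/(-4622) = (1*(-3 + 1*0))/(64 + (-69)² + 11*(-69)) - 3156/(-4622) = (1*(-3 + 0))/(64 + 4761 - 759) - 3156*(-1/4622) = (1*(-3))/4066 + 1578/2311 = -3*1/4066 + 1578/2311 = -3/4066 + 1578/2311 = 6409215/9396526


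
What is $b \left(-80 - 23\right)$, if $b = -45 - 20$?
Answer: $6695$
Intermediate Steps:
$b = -65$ ($b = -45 - 20 = -65$)
$b \left(-80 - 23\right) = - 65 \left(-80 - 23\right) = \left(-65\right) \left(-103\right) = 6695$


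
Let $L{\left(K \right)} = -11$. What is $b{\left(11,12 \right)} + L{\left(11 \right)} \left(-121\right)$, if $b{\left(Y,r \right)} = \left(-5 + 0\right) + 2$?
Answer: $1328$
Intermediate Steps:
$b{\left(Y,r \right)} = -3$ ($b{\left(Y,r \right)} = -5 + 2 = -3$)
$b{\left(11,12 \right)} + L{\left(11 \right)} \left(-121\right) = -3 - -1331 = -3 + 1331 = 1328$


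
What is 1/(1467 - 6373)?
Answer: -1/4906 ≈ -0.00020383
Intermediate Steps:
1/(1467 - 6373) = 1/(-4906) = -1/4906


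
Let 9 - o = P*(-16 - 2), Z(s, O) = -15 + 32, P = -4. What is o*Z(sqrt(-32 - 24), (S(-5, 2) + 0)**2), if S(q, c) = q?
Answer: -1071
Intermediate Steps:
Z(s, O) = 17
o = -63 (o = 9 - (-4)*(-16 - 2) = 9 - (-4)*(-18) = 9 - 1*72 = 9 - 72 = -63)
o*Z(sqrt(-32 - 24), (S(-5, 2) + 0)**2) = -63*17 = -1071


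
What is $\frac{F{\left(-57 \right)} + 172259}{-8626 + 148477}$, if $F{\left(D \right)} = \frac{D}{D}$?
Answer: $\frac{19140}{15539} \approx 1.2317$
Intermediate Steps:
$F{\left(D \right)} = 1$
$\frac{F{\left(-57 \right)} + 172259}{-8626 + 148477} = \frac{1 + 172259}{-8626 + 148477} = \frac{172260}{139851} = 172260 \cdot \frac{1}{139851} = \frac{19140}{15539}$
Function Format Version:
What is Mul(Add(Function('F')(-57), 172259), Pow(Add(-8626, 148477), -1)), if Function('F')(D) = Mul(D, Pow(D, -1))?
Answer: Rational(19140, 15539) ≈ 1.2317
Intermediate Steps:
Function('F')(D) = 1
Mul(Add(Function('F')(-57), 172259), Pow(Add(-8626, 148477), -1)) = Mul(Add(1, 172259), Pow(Add(-8626, 148477), -1)) = Mul(172260, Pow(139851, -1)) = Mul(172260, Rational(1, 139851)) = Rational(19140, 15539)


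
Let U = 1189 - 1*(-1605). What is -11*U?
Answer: -30734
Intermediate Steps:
U = 2794 (U = 1189 + 1605 = 2794)
-11*U = -11*2794 = -30734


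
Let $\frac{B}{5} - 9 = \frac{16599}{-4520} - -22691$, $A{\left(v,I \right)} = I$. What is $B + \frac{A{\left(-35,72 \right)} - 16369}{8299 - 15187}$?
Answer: $\frac{44164796911}{389172} \approx 1.1348 \cdot 10^{5}$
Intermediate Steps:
$B = \frac{102587401}{904}$ ($B = 45 + 5 \left(\frac{16599}{-4520} - -22691\right) = 45 + 5 \left(16599 \left(- \frac{1}{4520}\right) + 22691\right) = 45 + 5 \left(- \frac{16599}{4520} + 22691\right) = 45 + 5 \cdot \frac{102546721}{4520} = 45 + \frac{102546721}{904} = \frac{102587401}{904} \approx 1.1348 \cdot 10^{5}$)
$B + \frac{A{\left(-35,72 \right)} - 16369}{8299 - 15187} = \frac{102587401}{904} + \frac{72 - 16369}{8299 - 15187} = \frac{102587401}{904} - \frac{16297}{-6888} = \frac{102587401}{904} - - \frac{16297}{6888} = \frac{102587401}{904} + \frac{16297}{6888} = \frac{44164796911}{389172}$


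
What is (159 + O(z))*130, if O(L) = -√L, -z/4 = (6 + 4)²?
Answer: 20670 - 2600*I ≈ 20670.0 - 2600.0*I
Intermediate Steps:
z = -400 (z = -4*(6 + 4)² = -4*10² = -4*100 = -400)
(159 + O(z))*130 = (159 - √(-400))*130 = (159 - 20*I)*130 = 20670 - 2600*I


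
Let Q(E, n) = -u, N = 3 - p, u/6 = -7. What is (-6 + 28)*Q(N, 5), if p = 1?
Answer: 924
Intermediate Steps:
u = -42 (u = 6*(-7) = -42)
N = 2 (N = 3 - 1*1 = 3 - 1 = 2)
Q(E, n) = 42 (Q(E, n) = -1*(-42) = 42)
(-6 + 28)*Q(N, 5) = (-6 + 28)*42 = 22*42 = 924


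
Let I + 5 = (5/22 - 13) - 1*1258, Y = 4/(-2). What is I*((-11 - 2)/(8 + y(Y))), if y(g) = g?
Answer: 364871/132 ≈ 2764.2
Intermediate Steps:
Y = -2 (Y = 4*(-1/2) = -2)
I = -28067/22 (I = -5 + ((5/22 - 13) - 1*1258) = -5 + (((1/22)*5 - 13) - 1258) = -5 + ((5/22 - 13) - 1258) = -5 + (-281/22 - 1258) = -5 - 27957/22 = -28067/22 ≈ -1275.8)
I*((-11 - 2)/(8 + y(Y))) = -28067*(-11 - 2)/(22*(8 - 2)) = -(-364871)/(22*6) = -28067/22*(-13/6) = 364871/132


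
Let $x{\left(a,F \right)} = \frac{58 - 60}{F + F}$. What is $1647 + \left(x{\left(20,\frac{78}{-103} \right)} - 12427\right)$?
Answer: $- \frac{840737}{78} \approx -10779.0$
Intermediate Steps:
$x{\left(a,F \right)} = - \frac{1}{F}$ ($x{\left(a,F \right)} = - \frac{2}{2 F} = - 2 \frac{1}{2 F} = - \frac{1}{F}$)
$1647 + \left(x{\left(20,\frac{78}{-103} \right)} - 12427\right) = 1647 - \left(12427 + \frac{1}{78 \frac{1}{-103}}\right) = 1647 - \left(12427 + \frac{1}{78 \left(- \frac{1}{103}\right)}\right) = 1647 - \frac{969203}{78} = - \frac{840737}{78}$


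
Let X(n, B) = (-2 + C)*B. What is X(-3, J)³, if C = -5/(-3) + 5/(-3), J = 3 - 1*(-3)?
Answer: -1728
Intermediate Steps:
J = 6 (J = 3 + 3 = 6)
C = 0 (C = -5*(-⅓) + 5*(-⅓) = 5/3 - 5/3 = 0)
X(n, B) = -2*B (X(n, B) = (-2 + 0)*B = -2*B)
X(-3, J)³ = (-2*6)³ = (-12)³ = -1728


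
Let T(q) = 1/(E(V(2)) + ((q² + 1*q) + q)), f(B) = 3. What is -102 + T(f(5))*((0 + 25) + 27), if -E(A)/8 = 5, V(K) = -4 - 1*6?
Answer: -2602/25 ≈ -104.08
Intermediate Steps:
V(K) = -10 (V(K) = -4 - 6 = -10)
E(A) = -40 (E(A) = -8*5 = -40)
T(q) = 1/(-40 + q² + 2*q) (T(q) = 1/(-40 + ((q² + 1*q) + q)) = 1/(-40 + ((q² + q) + q)) = 1/(-40 + ((q + q²) + q)) = 1/(-40 + (q² + 2*q)) = 1/(-40 + q² + 2*q))
-102 + T(f(5))*((0 + 25) + 27) = -102 + ((0 + 25) + 27)/(-40 + 3² + 2*3) = -102 + (25 + 27)/(-40 + 9 + 6) = -102 + 52/(-25) = -102 - 1/25*52 = -102 - 52/25 = -2602/25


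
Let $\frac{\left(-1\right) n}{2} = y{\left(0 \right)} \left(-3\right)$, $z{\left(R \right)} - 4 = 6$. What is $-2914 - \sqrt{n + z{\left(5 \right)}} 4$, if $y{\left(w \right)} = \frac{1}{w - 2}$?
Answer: $-2914 - 4 \sqrt{7} \approx -2924.6$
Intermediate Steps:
$y{\left(w \right)} = \frac{1}{-2 + w}$
$z{\left(R \right)} = 10$ ($z{\left(R \right)} = 4 + 6 = 10$)
$n = -3$ ($n = - 2 \frac{1}{-2 + 0} \left(-3\right) = - 2 \frac{1}{-2} \left(-3\right) = - 2 \left(\left(- \frac{1}{2}\right) \left(-3\right)\right) = \left(-2\right) \frac{3}{2} = -3$)
$-2914 - \sqrt{n + z{\left(5 \right)}} 4 = -2914 - \sqrt{-3 + 10} \cdot 4 = -2914 - \sqrt{7} \cdot 4 = -2914 - 4 \sqrt{7}$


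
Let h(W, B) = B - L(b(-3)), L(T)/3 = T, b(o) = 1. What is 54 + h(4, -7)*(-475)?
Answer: 4804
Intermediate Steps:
L(T) = 3*T
h(W, B) = -3 + B (h(W, B) = B - 3 = -3 + B)
54 + h(4, -7)*(-475) = 54 + (-3 - 7)*(-475) = 54 - 10*(-475) = 54 + 4750 = 4804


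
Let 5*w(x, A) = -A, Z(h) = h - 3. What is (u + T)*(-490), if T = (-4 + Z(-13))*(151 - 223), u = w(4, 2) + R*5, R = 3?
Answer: -712754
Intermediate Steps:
Z(h) = -3 + h
w(x, A) = -A/5 (w(x, A) = (-A)/5 = -A/5)
u = 73/5 (u = -⅕*2 + 3*5 = -⅖ + 15 = 73/5 ≈ 14.600)
T = 1440 (T = (-4 + (-3 - 13))*(151 - 223) = (-4 - 16)*(-72) = -20*(-72) = 1440)
(u + T)*(-490) = (73/5 + 1440)*(-490) = (7273/5)*(-490) = -712754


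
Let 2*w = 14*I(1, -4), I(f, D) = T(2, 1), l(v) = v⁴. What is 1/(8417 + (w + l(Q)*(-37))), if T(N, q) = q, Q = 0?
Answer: 1/8424 ≈ 0.00011871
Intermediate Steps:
I(f, D) = 1
w = 7 (w = (14*1)/2 = (½)*14 = 7)
1/(8417 + (w + l(Q)*(-37))) = 1/(8417 + (7 + 0⁴*(-37))) = 1/(8417 + (7 + 0*(-37))) = 1/(8417 + (7 + 0)) = 1/(8417 + 7) = 1/8424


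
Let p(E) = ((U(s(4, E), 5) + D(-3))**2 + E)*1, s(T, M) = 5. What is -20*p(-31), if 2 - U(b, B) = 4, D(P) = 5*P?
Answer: -5160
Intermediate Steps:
U(b, B) = -2 (U(b, B) = 2 - 1*4 = 2 - 4 = -2)
p(E) = 289 + E (p(E) = ((-2 + 5*(-3))**2 + E)*1 = ((-2 - 15)**2 + E)*1 = ((-17)**2 + E)*1 = (289 + E)*1 = 289 + E)
-20*p(-31) = -20*(289 - 31) = -20*258 = -5160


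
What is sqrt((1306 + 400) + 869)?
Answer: 5*sqrt(103) ≈ 50.744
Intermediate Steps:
sqrt((1306 + 400) + 869) = sqrt(1706 + 869) = sqrt(2575) = 5*sqrt(103)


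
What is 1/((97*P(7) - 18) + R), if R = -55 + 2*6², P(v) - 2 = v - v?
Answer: 1/193 ≈ 0.0051813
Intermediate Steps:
P(v) = 2 (P(v) = 2 + (v - v) = 2 + 0 = 2)
R = 17 (R = -55 + 2*36 = -55 + 72 = 17)
1/((97*P(7) - 18) + R) = 1/((97*2 - 18) + 17) = 1/((194 - 18) + 17) = 1/(176 + 17) = 1/193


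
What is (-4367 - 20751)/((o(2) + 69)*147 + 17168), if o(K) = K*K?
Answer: -25118/27899 ≈ -0.90032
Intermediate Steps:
o(K) = K²
(-4367 - 20751)/((o(2) + 69)*147 + 17168) = (-4367 - 20751)/((2² + 69)*147 + 17168) = -25118/((4 + 69)*147 + 17168) = -25118/(73*147 + 17168) = -25118/(10731 + 17168) = -25118/27899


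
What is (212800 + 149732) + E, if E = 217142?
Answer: 579674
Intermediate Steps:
(212800 + 149732) + E = (212800 + 149732) + 217142 = 362532 + 217142 = 579674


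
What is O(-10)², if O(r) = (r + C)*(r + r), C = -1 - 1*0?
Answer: 48400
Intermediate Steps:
C = -1 (C = -1 + 0 = -1)
O(r) = 2*r*(-1 + r) (O(r) = (r - 1)*(r + r) = (-1 + r)*(2*r) = 2*r*(-1 + r))
O(-10)² = (2*(-10)*(-1 - 10))² = (2*(-10)*(-11))² = 220² = 48400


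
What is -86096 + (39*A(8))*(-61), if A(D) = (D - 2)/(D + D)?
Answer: -695905/8 ≈ -86988.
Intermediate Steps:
A(D) = (-2 + D)/(2*D) (A(D) = (-2 + D)/((2*D)) = (-2 + D)*(1/(2*D)) = (-2 + D)/(2*D))
-86096 + (39*A(8))*(-61) = -86096 + (39*((1/2)*(-2 + 8)/8))*(-61) = -86096 + (39*((1/2)*(1/8)*6))*(-61) = -86096 + (39*(3/8))*(-61) = -86096 + (117/8)*(-61) = -86096 - 7137/8 = -695905/8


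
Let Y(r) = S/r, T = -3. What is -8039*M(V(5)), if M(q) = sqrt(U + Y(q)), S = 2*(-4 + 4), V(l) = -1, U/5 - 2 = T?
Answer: -8039*I*sqrt(5) ≈ -17976.0*I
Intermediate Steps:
U = -5 (U = 10 + 5*(-3) = 10 - 15 = -5)
S = 0 (S = 2*0 = 0)
Y(r) = 0 (Y(r) = 0/r = 0)
M(q) = I*sqrt(5) (M(q) = sqrt(-5 + 0) = sqrt(-5) = I*sqrt(5))
-8039*M(V(5)) = -8039*I*sqrt(5)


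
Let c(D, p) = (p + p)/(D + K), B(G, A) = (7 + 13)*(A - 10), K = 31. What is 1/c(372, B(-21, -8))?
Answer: -403/720 ≈ -0.55972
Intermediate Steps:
B(G, A) = -200 + 20*A (B(G, A) = 20*(-10 + A) = -200 + 20*A)
c(D, p) = 2*p/(31 + D) (c(D, p) = (p + p)/(D + 31) = (2*p)/(31 + D) = 2*p/(31 + D))
1/c(372, B(-21, -8)) = 1/(2*(-200 + 20*(-8))/(31 + 372)) = 1/(2*(-200 - 160)/403) = 1/(2*(-360)*(1/403)) = 1/(-720/403) = -403/720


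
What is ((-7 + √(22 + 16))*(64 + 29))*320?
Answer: -208320 + 29760*√38 ≈ -24867.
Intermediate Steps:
((-7 + √(22 + 16))*(64 + 29))*320 = ((-7 + √38)*93)*320 = (-651 + 93*√38)*320 = -208320 + 29760*√38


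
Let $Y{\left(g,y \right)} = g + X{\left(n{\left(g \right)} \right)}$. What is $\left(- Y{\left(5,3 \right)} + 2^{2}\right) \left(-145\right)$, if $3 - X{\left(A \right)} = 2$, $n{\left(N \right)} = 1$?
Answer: $290$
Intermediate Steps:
$X{\left(A \right)} = 1$ ($X{\left(A \right)} = 3 - 2 = 1$)
$Y{\left(g,y \right)} = 1 + g$ ($Y{\left(g,y \right)} = g + 1 = 1 + g$)
$\left(- Y{\left(5,3 \right)} + 2^{2}\right) \left(-145\right) = \left(- (1 + 5) + 2^{2}\right) \left(-145\right) = \left(\left(-1\right) 6 + 4\right) \left(-145\right) = \left(-6 + 4\right) \left(-145\right) = \left(-2\right) \left(-145\right) = 290$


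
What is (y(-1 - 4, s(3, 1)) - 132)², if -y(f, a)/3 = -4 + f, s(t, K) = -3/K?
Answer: 11025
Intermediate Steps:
y(f, a) = 12 - 3*f (y(f, a) = -3*(-4 + f) = 12 - 3*f)
(y(-1 - 4, s(3, 1)) - 132)² = ((12 - 3*(-1 - 4)) - 132)² = ((12 - 3*(-5)) - 132)² = ((12 + 15) - 132)² = (27 - 132)² = (-105)² = 11025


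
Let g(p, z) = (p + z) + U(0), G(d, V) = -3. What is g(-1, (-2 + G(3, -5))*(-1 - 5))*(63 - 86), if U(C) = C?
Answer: -667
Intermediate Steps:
g(p, z) = p + z (g(p, z) = (p + z) + 0 = p + z)
g(-1, (-2 + G(3, -5))*(-1 - 5))*(63 - 86) = (-1 + (-2 - 3)*(-1 - 5))*(63 - 86) = (-1 - 5*(-6))*(-23) = (-1 + 30)*(-23) = 29*(-23) = -667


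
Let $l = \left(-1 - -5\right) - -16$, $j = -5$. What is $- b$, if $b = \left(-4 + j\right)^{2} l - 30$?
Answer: $-1590$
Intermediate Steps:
$l = 20$ ($l = \left(-1 + 5\right) + 16 = 4 + 16 = 20$)
$b = 1590$ ($b = \left(-4 - 5\right)^{2} \cdot 20 - 30 = \left(-9\right)^{2} \cdot 20 - 30 = 81 \cdot 20 - 30 = 1620 - 30 = 1590$)
$- b = \left(-1\right) 1590 = -1590$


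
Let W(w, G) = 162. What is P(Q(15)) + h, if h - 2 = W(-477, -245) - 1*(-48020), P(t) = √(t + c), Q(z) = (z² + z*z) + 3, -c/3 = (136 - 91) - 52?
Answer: 48184 + √474 ≈ 48206.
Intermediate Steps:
c = 21 (c = -3*((136 - 91) - 52) = -3*(45 - 52) = -3*(-7) = 21)
Q(z) = 3 + 2*z² (Q(z) = (z² + z²) + 3 = 2*z² + 3 = 3 + 2*z²)
P(t) = √(21 + t) (P(t) = √(t + 21) = √(21 + t))
h = 48184 (h = 2 + (162 - 1*(-48020)) = 2 + (162 + 48020) = 2 + 48182 = 48184)
P(Q(15)) + h = √(21 + (3 + 2*15²)) + 48184 = √(21 + (3 + 2*225)) + 48184 = √(21 + (3 + 450)) + 48184 = √(21 + 453) + 48184 = √474 + 48184 = 48184 + √474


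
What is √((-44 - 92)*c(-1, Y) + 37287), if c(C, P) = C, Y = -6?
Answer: √37423 ≈ 193.45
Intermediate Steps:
√((-44 - 92)*c(-1, Y) + 37287) = √((-44 - 92)*(-1) + 37287) = √(-136*(-1) + 37287) = √(136 + 37287) = √37423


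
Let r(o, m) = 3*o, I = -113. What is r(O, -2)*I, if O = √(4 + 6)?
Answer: -339*√10 ≈ -1072.0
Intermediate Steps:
O = √10 ≈ 3.1623
r(O, -2)*I = (3*√10)*(-113) = -339*√10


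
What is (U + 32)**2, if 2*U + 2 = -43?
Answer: 361/4 ≈ 90.250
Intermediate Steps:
U = -45/2 (U = -1 + (1/2)*(-43) = -1 - 43/2 = -45/2 ≈ -22.500)
(U + 32)**2 = (-45/2 + 32)**2 = (19/2)**2 = 361/4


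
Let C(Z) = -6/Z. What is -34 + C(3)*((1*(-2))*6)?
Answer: -10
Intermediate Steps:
-34 + C(3)*((1*(-2))*6) = -34 + (-6/3)*((1*(-2))*6) = -34 + (-6*⅓)*(-2*6) = -34 - 2*(-12) = -34 + 24 = -10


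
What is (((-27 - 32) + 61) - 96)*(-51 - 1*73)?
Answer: 11656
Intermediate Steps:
(((-27 - 32) + 61) - 96)*(-51 - 1*73) = ((-59 + 61) - 96)*(-51 - 73) = (2 - 96)*(-124) = -94*(-124) = 11656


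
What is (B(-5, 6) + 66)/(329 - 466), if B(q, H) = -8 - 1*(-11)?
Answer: -69/137 ≈ -0.50365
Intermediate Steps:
B(q, H) = 3 (B(q, H) = -8 + 11 = 3)
(B(-5, 6) + 66)/(329 - 466) = (3 + 66)/(329 - 466) = 69/(-137) = 69*(-1/137) = -69/137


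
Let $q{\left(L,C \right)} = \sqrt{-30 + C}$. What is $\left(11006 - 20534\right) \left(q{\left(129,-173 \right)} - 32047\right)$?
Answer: $305343816 - 9528 i \sqrt{203} \approx 3.0534 \cdot 10^{8} - 1.3575 \cdot 10^{5} i$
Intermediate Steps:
$\left(11006 - 20534\right) \left(q{\left(129,-173 \right)} - 32047\right) = \left(11006 - 20534\right) \left(\sqrt{-30 - 173} - 32047\right) = \left(11006 - 20534\right) \left(\sqrt{-203} - 32047\right) = - 9528 \left(i \sqrt{203} - 32047\right) = - 9528 \left(-32047 + i \sqrt{203}\right) = 305343816 - 9528 i \sqrt{203}$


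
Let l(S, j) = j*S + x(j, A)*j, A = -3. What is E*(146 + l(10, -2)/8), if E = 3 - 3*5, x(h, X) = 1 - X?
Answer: -1710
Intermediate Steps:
l(S, j) = 4*j + S*j (l(S, j) = j*S + (1 - 1*(-3))*j = S*j + (1 + 3)*j = S*j + 4*j = 4*j + S*j)
E = -12 (E = 3 - 15 = -12)
E*(146 + l(10, -2)/8) = -12*(146 - 2*(4 + 10)/8) = -12*(146 - 2*14*(⅛)) = -12*(146 - 28*⅛) = -12*(146 - 7/2) = -12*285/2 = -1710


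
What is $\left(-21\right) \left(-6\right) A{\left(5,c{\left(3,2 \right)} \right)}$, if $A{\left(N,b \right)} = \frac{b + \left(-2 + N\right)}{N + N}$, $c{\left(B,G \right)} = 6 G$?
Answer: $189$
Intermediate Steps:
$A{\left(N,b \right)} = \frac{-2 + N + b}{2 N}$
$\left(-21\right) \left(-6\right) A{\left(5,c{\left(3,2 \right)} \right)} = \left(-21\right) \left(-6\right) \frac{-2 + 5 + 6 \cdot 2}{2 \cdot 5} = 126 \cdot \frac{1}{2} \cdot \frac{1}{5} \left(-2 + 5 + 12\right) = 126 \cdot \frac{1}{2} \cdot \frac{1}{5} \cdot 15 = 126 \cdot \frac{3}{2} = 189$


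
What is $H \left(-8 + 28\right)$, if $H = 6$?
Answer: $120$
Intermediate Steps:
$H \left(-8 + 28\right) = 6 \left(-8 + 28\right) = 6 \cdot 20 = 120$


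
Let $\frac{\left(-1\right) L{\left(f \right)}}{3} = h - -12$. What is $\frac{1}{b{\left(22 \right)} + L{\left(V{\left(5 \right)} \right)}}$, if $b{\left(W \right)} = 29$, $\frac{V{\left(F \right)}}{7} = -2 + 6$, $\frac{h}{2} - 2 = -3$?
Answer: $-1$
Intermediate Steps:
$h = -2$ ($h = 4 + 2 \left(-3\right) = 4 - 6 = -2$)
$V{\left(F \right)} = 28$ ($V{\left(F \right)} = 7 \left(-2 + 6\right) = 7 \cdot 4 = 28$)
$L{\left(f \right)} = -30$ ($L{\left(f \right)} = - 3 \left(-2 - -12\right) = - 3 \left(-2 + 12\right) = \left(-3\right) 10 = -30$)
$\frac{1}{b{\left(22 \right)} + L{\left(V{\left(5 \right)} \right)}} = \frac{1}{29 - 30} = \frac{1}{-1} = -1$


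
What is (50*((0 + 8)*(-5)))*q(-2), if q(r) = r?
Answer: 4000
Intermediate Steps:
(50*((0 + 8)*(-5)))*q(-2) = (50*((0 + 8)*(-5)))*(-2) = (50*(8*(-5)))*(-2) = (50*(-40))*(-2) = -2000*(-2) = 4000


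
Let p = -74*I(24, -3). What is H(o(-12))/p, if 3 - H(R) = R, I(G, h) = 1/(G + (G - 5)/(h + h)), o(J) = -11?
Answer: -875/222 ≈ -3.9414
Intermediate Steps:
I(G, h) = 1/(G + (-5 + G)/(2*h)) (I(G, h) = 1/(G + (-5 + G)/((2*h))) = 1/(G + (-5 + G)*(1/(2*h))) = 1/(G + (-5 + G)/(2*h)))
H(R) = 3 - R
p = -444/125 (p = -148*(-3)/(-5 + 24 + 2*24*(-3)) = -148*(-3)/(-5 + 24 - 144) = -148*(-3)/(-125) = -148*(-3)*(-1)/125 = -74*6/125 = -444/125 ≈ -3.5520)
H(o(-12))/p = (3 - 1*(-11))/(-444/125) = (3 + 11)*(-125/444) = 14*(-125/444) = -875/222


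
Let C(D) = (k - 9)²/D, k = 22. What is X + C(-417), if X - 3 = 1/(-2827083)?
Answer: 1019634463/392964537 ≈ 2.5947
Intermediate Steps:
X = 8481248/2827083 (X = 3 + 1/(-2827083) = 3 - 1/2827083 = 8481248/2827083 ≈ 3.0000)
C(D) = 169/D (C(D) = (22 - 9)²/D = 13²/D = 169/D)
X + C(-417) = 8481248/2827083 + 169/(-417) = 8481248/2827083 + 169*(-1/417) = 8481248/2827083 - 169/417 = 1019634463/392964537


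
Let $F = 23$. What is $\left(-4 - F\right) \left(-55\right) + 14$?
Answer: $1499$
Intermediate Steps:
$\left(-4 - F\right) \left(-55\right) + 14 = \left(-4 - 23\right) \left(-55\right) + 14 = \left(-27\right) \left(-55\right) + 14 = 1485 + 14 = 1499$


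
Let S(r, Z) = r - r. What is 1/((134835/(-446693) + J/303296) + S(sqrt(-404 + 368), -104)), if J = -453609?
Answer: -135480200128/243518881197 ≈ -0.55634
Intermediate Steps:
S(r, Z) = 0
1/((134835/(-446693) + J/303296) + S(sqrt(-404 + 368), -104)) = 1/((134835/(-446693) - 453609/303296) + 0) = 1/((134835*(-1/446693) - 453609*1/303296) + 0) = 1/((-134835/446693 - 453609/303296) + 0) = 1/(-243518881197/135480200128 + 0) = 1/(-243518881197/135480200128) = -135480200128/243518881197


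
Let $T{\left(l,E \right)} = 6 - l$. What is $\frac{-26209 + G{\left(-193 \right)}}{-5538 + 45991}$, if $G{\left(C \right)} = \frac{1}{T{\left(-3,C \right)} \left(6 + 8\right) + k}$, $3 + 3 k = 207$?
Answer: $- \frac{5084545}{7847882} \approx -0.64789$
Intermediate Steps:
$k = 68$ ($k = -1 + \frac{1}{3} \cdot 207 = -1 + 69 = 68$)
$G{\left(C \right)} = \frac{1}{194}$ ($G{\left(C \right)} = \frac{1}{\left(6 - -3\right) \left(6 + 8\right) + 68} = \frac{1}{\left(6 + 3\right) 14 + 68} = \frac{1}{9 \cdot 14 + 68} = \frac{1}{126 + 68} = \frac{1}{194}$)
$\frac{-26209 + G{\left(-193 \right)}}{-5538 + 45991} = \frac{-26209 + \frac{1}{194}}{-5538 + 45991} = - \frac{5084545}{194 \cdot 40453} = \left(- \frac{5084545}{194}\right) \frac{1}{40453} = - \frac{5084545}{7847882}$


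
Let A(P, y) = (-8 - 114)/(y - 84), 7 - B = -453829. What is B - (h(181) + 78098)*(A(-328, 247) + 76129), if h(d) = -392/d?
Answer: -175390776132622/29503 ≈ -5.9448e+9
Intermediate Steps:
B = 453836 (B = 7 - 1*(-453829) = 7 + 453829 = 453836)
A(P, y) = -122/(-84 + y)
B - (h(181) + 78098)*(A(-328, 247) + 76129) = 453836 - (-392/181 + 78098)*(-122/(-84 + 247) + 76129) = 453836 - (-392*1/181 + 78098)*(-122/163 + 76129) = 453836 - (-392/181 + 78098)*(-122*1/163 + 76129) = 453836 - 14135346*(-122/163 + 76129)/181 = 453836 - 14135346*12408905/(181*163) = 453836 - 1*175404165656130/29503 = 453836 - 175404165656130/29503 = -175390776132622/29503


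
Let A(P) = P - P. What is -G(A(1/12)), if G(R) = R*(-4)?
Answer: 0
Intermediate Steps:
A(P) = 0
G(R) = -4*R
-G(A(1/12)) = -(-4)*0 = -1*0 = 0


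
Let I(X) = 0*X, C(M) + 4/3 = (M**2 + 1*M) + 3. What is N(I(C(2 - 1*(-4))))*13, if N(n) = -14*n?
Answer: 0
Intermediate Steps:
C(M) = 5/3 + M + M**2 (C(M) = -4/3 + ((M**2 + 1*M) + 3) = -4/3 + ((M**2 + M) + 3) = -4/3 + ((M + M**2) + 3) = -4/3 + (3 + M + M**2) = 5/3 + M + M**2)
I(X) = 0
N(I(C(2 - 1*(-4))))*13 = -14*0*13 = 0*13 = 0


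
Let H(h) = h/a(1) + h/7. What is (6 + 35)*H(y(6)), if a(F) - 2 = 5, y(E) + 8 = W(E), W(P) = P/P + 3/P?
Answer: -533/7 ≈ -76.143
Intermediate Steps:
W(P) = 1 + 3/P
y(E) = -8 + (3 + E)/E
a(F) = 7 (a(F) = 2 + 5 = 7)
H(h) = 2*h/7 (H(h) = h/7 + h/7 = 2*h/7)
(6 + 35)*H(y(6)) = (6 + 35)*(2*(-7 + 3/6)/7) = 41*(2*(-7 + 3*(1/6))/7) = 41*(2*(-7 + 1/2)/7) = 41*((2/7)*(-13/2)) = 41*(-13/7) = -533/7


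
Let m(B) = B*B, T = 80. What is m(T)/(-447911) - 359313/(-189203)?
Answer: 159729345943/84746104933 ≈ 1.8848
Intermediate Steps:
m(B) = B**2
m(T)/(-447911) - 359313/(-189203) = 80**2/(-447911) - 359313/(-189203) = 6400*(-1/447911) - 359313*(-1/189203) = -6400/447911 + 359313/189203 = 159729345943/84746104933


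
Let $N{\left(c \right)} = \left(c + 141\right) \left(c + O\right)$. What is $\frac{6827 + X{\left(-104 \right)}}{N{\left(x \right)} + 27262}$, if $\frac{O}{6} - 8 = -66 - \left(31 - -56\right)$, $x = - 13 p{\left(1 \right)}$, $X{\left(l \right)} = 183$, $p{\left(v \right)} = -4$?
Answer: $- \frac{3505}{65306} \approx -0.05367$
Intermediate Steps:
$x = 52$ ($x = \left(-13\right) \left(-4\right) = 52$)
$O = -870$ ($O = 48 + 6 \left(-66 - \left(31 - -56\right)\right) = 48 + 6 \left(-66 - \left(31 + 56\right)\right) = 48 + 6 \left(-66 - 87\right) = 48 + 6 \left(-153\right) = 48 - 918 = -870$)
$N{\left(c \right)} = \left(-870 + c\right) \left(141 + c\right)$ ($N{\left(c \right)} = \left(c + 141\right) \left(c - 870\right) = \left(141 + c\right) \left(-870 + c\right) = \left(-870 + c\right) \left(141 + c\right)$)
$\frac{6827 + X{\left(-104 \right)}}{N{\left(x \right)} + 27262} = \frac{6827 + 183}{\left(-122670 + 52^{2} - 37908\right) + 27262} = \frac{7010}{\left(-122670 + 2704 - 37908\right) + 27262} = \frac{7010}{-157874 + 27262} = \frac{7010}{-130612} = 7010 \left(- \frac{1}{130612}\right) = - \frac{3505}{65306}$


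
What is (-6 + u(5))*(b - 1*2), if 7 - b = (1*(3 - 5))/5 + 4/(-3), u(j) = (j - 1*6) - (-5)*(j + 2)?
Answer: 2828/15 ≈ 188.53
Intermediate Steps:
u(j) = 4 + 6*j (u(j) = (j - 6) - (-5)*(2 + j) = (-6 + j) - (-10 - 5*j) = (-6 + j) + (10 + 5*j) = 4 + 6*j)
b = 131/15 (b = 7 - ((1*(3 - 5))/5 + 4/(-3)) = 7 - ((1*(-2))*(1/5) + 4*(-1/3)) = 7 - (-2*1/5 - 4/3) = 7 - (-2/5 - 4/3) = 7 - 1*(-26/15) = 7 + 26/15 = 131/15 ≈ 8.7333)
(-6 + u(5))*(b - 1*2) = (-6 + (4 + 6*5))*(131/15 - 1*2) = (-6 + (4 + 30))*(131/15 - 2) = (-6 + 34)*(101/15) = 28*(101/15) = 2828/15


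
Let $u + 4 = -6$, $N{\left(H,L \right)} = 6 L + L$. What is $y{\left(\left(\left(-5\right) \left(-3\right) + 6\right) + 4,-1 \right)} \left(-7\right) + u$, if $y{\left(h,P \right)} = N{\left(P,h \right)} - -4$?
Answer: $-1263$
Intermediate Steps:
$N{\left(H,L \right)} = 7 L$
$u = -10$ ($u = -4 - 6 = -10$)
$y{\left(h,P \right)} = 4 + 7 h$ ($y{\left(h,P \right)} = 7 h - -4 = 7 h + 4 = 4 + 7 h$)
$y{\left(\left(\left(-5\right) \left(-3\right) + 6\right) + 4,-1 \right)} \left(-7\right) + u = \left(4 + 7 \left(\left(\left(-5\right) \left(-3\right) + 6\right) + 4\right)\right) \left(-7\right) - 10 = \left(4 + 7 \left(\left(15 + 6\right) + 4\right)\right) \left(-7\right) - 10 = \left(4 + 7 \left(21 + 4\right)\right) \left(-7\right) - 10 = \left(4 + 7 \cdot 25\right) \left(-7\right) - 10 = \left(4 + 175\right) \left(-7\right) - 10 = 179 \left(-7\right) - 10 = -1253 - 10 = -1263$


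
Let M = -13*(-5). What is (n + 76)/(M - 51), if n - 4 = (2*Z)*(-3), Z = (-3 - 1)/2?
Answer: 46/7 ≈ 6.5714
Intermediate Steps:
Z = -2 (Z = -4*1/2 = -2)
n = 16 (n = 4 + (2*(-2))*(-3) = 4 - 4*(-3) = 4 + 12 = 16)
M = 65
(n + 76)/(M - 51) = (16 + 76)/(65 - 51) = 92/14 = 92*(1/14) = 46/7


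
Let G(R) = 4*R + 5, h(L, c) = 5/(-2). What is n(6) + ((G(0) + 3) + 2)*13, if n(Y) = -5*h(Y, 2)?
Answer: 285/2 ≈ 142.50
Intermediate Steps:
h(L, c) = -5/2 (h(L, c) = 5*(-½) = -5/2)
G(R) = 5 + 4*R
n(Y) = 25/2 (n(Y) = -5*(-5/2) = 25/2)
n(6) + ((G(0) + 3) + 2)*13 = 25/2 + (((5 + 4*0) + 3) + 2)*13 = 25/2 + (((5 + 0) + 3) + 2)*13 = 25/2 + ((5 + 3) + 2)*13 = 25/2 + (8 + 2)*13 = 25/2 + 10*13 = 25/2 + 130 = 285/2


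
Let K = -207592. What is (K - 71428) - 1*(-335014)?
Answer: 55994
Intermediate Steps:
(K - 71428) - 1*(-335014) = (-207592 - 71428) - 1*(-335014) = -279020 + 335014 = 55994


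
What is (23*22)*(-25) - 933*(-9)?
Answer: -4253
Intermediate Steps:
(23*22)*(-25) - 933*(-9) = 506*(-25) - 1*(-8397) = -12650 + 8397 = -4253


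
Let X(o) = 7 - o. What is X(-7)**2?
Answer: 196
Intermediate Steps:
X(-7)**2 = (7 - 1*(-7))**2 = (7 + 7)**2 = 14**2 = 196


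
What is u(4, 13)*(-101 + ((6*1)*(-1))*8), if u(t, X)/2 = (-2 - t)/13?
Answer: 1788/13 ≈ 137.54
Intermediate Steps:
u(t, X) = -4/13 - 2*t/13 (u(t, X) = 2*((-2 - t)/13) = 2*((-2 - t)*(1/13)) = 2*(-2/13 - t/13) = -4/13 - 2*t/13)
u(4, 13)*(-101 + ((6*1)*(-1))*8) = (-4/13 - 2/13*4)*(-101 + ((6*1)*(-1))*8) = (-4/13 - 8/13)*(-101 + (6*(-1))*8) = -12*(-101 - 6*8)/13 = -12*(-101 - 48)/13 = -12/13*(-149) = 1788/13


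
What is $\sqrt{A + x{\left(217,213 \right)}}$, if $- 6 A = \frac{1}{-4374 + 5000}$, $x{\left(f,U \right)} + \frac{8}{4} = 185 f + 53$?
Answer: $\frac{5 \sqrt{5670665133}}{1878} \approx 200.49$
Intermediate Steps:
$x{\left(f,U \right)} = 51 + 185 f$ ($x{\left(f,U \right)} = -2 + \left(185 f + 53\right) = -2 + \left(53 + 185 f\right) = 51 + 185 f$)
$A = - \frac{1}{3756}$ ($A = - \frac{1}{6 \left(-4374 + 5000\right)} = - \frac{1}{6 \cdot 626} = \left(- \frac{1}{6}\right) \frac{1}{626} = - \frac{1}{3756} \approx -0.00026624$)
$\sqrt{A + x{\left(217,213 \right)}} = \sqrt{- \frac{1}{3756} + \left(51 + 185 \cdot 217\right)} = \sqrt{- \frac{1}{3756} + \left(51 + 40145\right)} = \sqrt{- \frac{1}{3756} + 40196} = \sqrt{\frac{150976175}{3756}} = \frac{5 \sqrt{5670665133}}{1878}$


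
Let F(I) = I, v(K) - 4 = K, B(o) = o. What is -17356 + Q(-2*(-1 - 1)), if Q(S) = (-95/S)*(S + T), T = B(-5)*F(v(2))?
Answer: -33477/2 ≈ -16739.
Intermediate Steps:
v(K) = 4 + K
T = -30 (T = -5*(4 + 2) = -5*6 = -30)
Q(S) = -95*(-30 + S)/S (Q(S) = (-95/S)*(S - 30) = (-95/S)*(-30 + S) = -95*(-30 + S)/S)
-17356 + Q(-2*(-1 - 1)) = -17356 + (-95 + 2850/((-2*(-1 - 1)))) = -17356 + (-95 + 2850/((-2*(-2)))) = -17356 + (-95 + 2850/4) = -17356 + (-95 + 2850*(1/4)) = -17356 + (-95 + 1425/2) = -17356 + 1235/2 = -33477/2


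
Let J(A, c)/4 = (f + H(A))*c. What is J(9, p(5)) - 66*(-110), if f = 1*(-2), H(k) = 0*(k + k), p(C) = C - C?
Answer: 7260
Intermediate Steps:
p(C) = 0
H(k) = 0 (H(k) = 0*(2*k) = 0)
f = -2
J(A, c) = -8*c (J(A, c) = 4*((-2 + 0)*c) = 4*(-2*c) = -8*c)
J(9, p(5)) - 66*(-110) = -8*0 - 66*(-110) = 0 + 7260 = 7260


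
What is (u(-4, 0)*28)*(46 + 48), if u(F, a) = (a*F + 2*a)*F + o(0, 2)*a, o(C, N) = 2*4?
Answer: 0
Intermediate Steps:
o(C, N) = 8
u(F, a) = 8*a + F*(2*a + F*a) (u(F, a) = (a*F + 2*a)*F + 8*a = (F*a + 2*a)*F + 8*a = (2*a + F*a)*F + 8*a = F*(2*a + F*a) + 8*a = 8*a + F*(2*a + F*a))
(u(-4, 0)*28)*(46 + 48) = ((0*(8 + (-4)**2 + 2*(-4)))*28)*(46 + 48) = ((0*(8 + 16 - 8))*28)*94 = ((0*16)*28)*94 = (0*28)*94 = 0*94 = 0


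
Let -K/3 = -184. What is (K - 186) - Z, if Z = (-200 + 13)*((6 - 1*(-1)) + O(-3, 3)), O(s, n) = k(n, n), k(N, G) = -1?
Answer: 1488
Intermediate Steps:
K = 552 (K = -3*(-184) = 552)
O(s, n) = -1
Z = -1122 (Z = (-200 + 13)*((6 - 1*(-1)) - 1) = -187*((6 + 1) - 1) = -187*(7 - 1) = -187*6 = -1122)
(K - 186) - Z = (552 - 186) - 1*(-1122) = 366 + 1122 = 1488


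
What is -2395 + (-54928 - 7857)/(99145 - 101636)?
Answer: -5903160/2491 ≈ -2369.8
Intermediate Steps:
-2395 + (-54928 - 7857)/(99145 - 101636) = -2395 - 62785/(-2491) = -2395 - 62785*(-1/2491) = -2395 + 62785/2491 = -5903160/2491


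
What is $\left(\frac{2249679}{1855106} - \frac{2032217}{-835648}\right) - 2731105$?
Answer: $- \frac{192445271698144693}{70464346304} \approx -2.7311 \cdot 10^{6}$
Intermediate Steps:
$\left(\frac{2249679}{1855106} - \frac{2032217}{-835648}\right) - 2731105 = \left(2249679 \cdot \frac{1}{1855106} - - \frac{184747}{75968}\right) - 2731105 = \left(\frac{2249679}{1855106} + \frac{184747}{75968}\right) - 2731105 = \frac{256814441227}{70464346304} - 2731105 = - \frac{192445271698144693}{70464346304}$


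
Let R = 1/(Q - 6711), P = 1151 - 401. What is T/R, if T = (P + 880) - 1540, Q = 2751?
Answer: -356400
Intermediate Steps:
P = 750
T = 90 (T = (750 + 880) - 1540 = 1630 - 1540 = 90)
R = -1/3960 (R = 1/(2751 - 6711) = 1/(-3960) = -1/3960 ≈ -0.00025253)
T/R = 90/(-1/3960) = 90*(-3960) = -356400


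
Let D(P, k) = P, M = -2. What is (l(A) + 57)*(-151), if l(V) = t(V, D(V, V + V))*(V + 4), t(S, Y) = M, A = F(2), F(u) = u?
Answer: -6795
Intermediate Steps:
A = 2
t(S, Y) = -2
l(V) = -8 - 2*V (l(V) = -2*(V + 4) = -2*(4 + V) = -8 - 2*V)
(l(A) + 57)*(-151) = ((-8 - 2*2) + 57)*(-151) = ((-8 - 4) + 57)*(-151) = (-12 + 57)*(-151) = 45*(-151) = -6795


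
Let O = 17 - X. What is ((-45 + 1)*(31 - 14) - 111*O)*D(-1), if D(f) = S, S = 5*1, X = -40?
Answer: -35375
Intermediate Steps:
S = 5
D(f) = 5
O = 57 (O = 17 - 1*(-40) = 17 + 40 = 57)
((-45 + 1)*(31 - 14) - 111*O)*D(-1) = ((-45 + 1)*(31 - 14) - 111*57)*5 = (-44*17 - 6327)*5 = (-748 - 6327)*5 = -7075*5 = -35375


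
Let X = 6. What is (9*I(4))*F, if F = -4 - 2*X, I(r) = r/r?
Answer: -144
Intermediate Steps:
I(r) = 1
F = -16 (F = -4 - 2*6 = -4 - 12 = -16)
(9*I(4))*F = (9*1)*(-16) = 9*(-16) = -144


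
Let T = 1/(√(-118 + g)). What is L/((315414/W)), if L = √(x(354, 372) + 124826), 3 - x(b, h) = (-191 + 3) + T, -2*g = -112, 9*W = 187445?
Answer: 187445*√(480565348 + 62*I*√62)/176001012 ≈ 23.347 + 1.1859e-5*I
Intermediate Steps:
W = 187445/9 (W = (⅑)*187445 = 187445/9 ≈ 20827.)
g = 56 (g = -½*(-112) = 56)
T = -I*√62/62 (T = 1/(√(-118 + 56)) = 1/(√(-62)) = 1/(I*√62) = -I*√62/62 ≈ -0.127*I)
x(b, h) = 191 + I*√62/62 (x(b, h) = 3 - ((-191 + 3) - I*√62/62) = 3 - (-188 - I*√62/62) = 3 + (188 + I*√62/62) = 191 + I*√62/62)
L = √(125017 + I*√62/62) (L = √((191 + I*√62/62) + 124826) = √(125017 + I*√62/62) ≈ 353.58 + 0.e-4*I)
L/((315414/W)) = (√(480565348 + 62*I*√62)/62)/((315414/(187445/9))) = (√(480565348 + 62*I*√62)/62)/((315414*(9/187445))) = (√(480565348 + 62*I*√62)/62)/(2838726/187445) = (√(480565348 + 62*I*√62)/62)*(187445/2838726) = 187445*√(480565348 + 62*I*√62)/176001012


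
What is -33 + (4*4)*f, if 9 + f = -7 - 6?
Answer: -385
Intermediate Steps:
f = -22 (f = -9 + (-7 - 6) = -9 - 13 = -22)
-33 + (4*4)*f = -33 + (4*4)*(-22) = -33 + 16*(-22) = -33 - 352 = -385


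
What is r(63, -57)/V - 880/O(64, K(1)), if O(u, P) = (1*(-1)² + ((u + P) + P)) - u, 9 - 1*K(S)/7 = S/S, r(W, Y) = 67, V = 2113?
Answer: -1851869/238769 ≈ -7.7559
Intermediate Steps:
K(S) = 56 (K(S) = 63 - 7*S/S = 63 - 7*1 = 63 - 7 = 56)
O(u, P) = 1 + 2*P (O(u, P) = (1*1 + ((P + u) + P)) - u = (1 + (u + 2*P)) - u = (1 + u + 2*P) - u = 1 + 2*P)
r(63, -57)/V - 880/O(64, K(1)) = 67/2113 - 880/(1 + 2*56) = 67*(1/2113) - 880/(1 + 112) = 67/2113 - 880/113 = -1851869/238769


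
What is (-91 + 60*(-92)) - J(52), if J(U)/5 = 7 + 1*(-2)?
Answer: -5636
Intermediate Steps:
J(U) = 25 (J(U) = 5*(7 + 1*(-2)) = 5*(7 - 2) = 5*5 = 25)
(-91 + 60*(-92)) - J(52) = (-91 + 60*(-92)) - 1*25 = (-91 - 5520) - 25 = -5611 - 25 = -5636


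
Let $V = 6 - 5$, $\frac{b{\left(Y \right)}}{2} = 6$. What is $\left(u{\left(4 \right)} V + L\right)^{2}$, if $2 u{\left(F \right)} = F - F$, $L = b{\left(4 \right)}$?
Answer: $144$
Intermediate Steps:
$b{\left(Y \right)} = 12$ ($b{\left(Y \right)} = 2 \cdot 6 = 12$)
$L = 12$
$u{\left(F \right)} = 0$ ($u{\left(F \right)} = \frac{F - F}{2} = \frac{1}{2} \cdot 0 = 0$)
$V = 1$ ($V = 6 - 5 = 1$)
$\left(u{\left(4 \right)} V + L\right)^{2} = \left(0 \cdot 1 + 12\right)^{2} = \left(0 + 12\right)^{2} = 12^{2} = 144$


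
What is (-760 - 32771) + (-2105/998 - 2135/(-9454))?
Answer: -79096459948/2358773 ≈ -33533.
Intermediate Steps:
(-760 - 32771) + (-2105/998 - 2135/(-9454)) = -33531 + (-2105*1/998 - 2135*(-1/9454)) = -33531 + (-2105/998 + 2135/9454) = -33531 - 4442485/2358773 = -79096459948/2358773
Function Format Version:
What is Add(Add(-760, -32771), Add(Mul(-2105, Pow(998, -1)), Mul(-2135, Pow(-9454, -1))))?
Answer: Rational(-79096459948, 2358773) ≈ -33533.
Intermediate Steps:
Add(Add(-760, -32771), Add(Mul(-2105, Pow(998, -1)), Mul(-2135, Pow(-9454, -1)))) = Add(-33531, Add(Mul(-2105, Rational(1, 998)), Mul(-2135, Rational(-1, 9454)))) = Add(-33531, Add(Rational(-2105, 998), Rational(2135, 9454))) = Add(-33531, Rational(-4442485, 2358773)) = Rational(-79096459948, 2358773)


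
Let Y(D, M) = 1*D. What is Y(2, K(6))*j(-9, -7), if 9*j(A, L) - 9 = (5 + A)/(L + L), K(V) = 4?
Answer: 130/63 ≈ 2.0635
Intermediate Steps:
Y(D, M) = D
j(A, L) = 1 + (5 + A)/(18*L) (j(A, L) = 1 + ((5 + A)/(L + L))/9 = 1 + ((5 + A)/((2*L)))/9 = 1 + ((5 + A)*(1/(2*L)))/9 = 1 + ((5 + A)/(2*L))/9 = 1 + (5 + A)/(18*L))
Y(2, K(6))*j(-9, -7) = 2*((1/18)*(5 - 9 + 18*(-7))/(-7)) = 2*((1/18)*(-1/7)*(5 - 9 - 126)) = 2*((1/18)*(-1/7)*(-130)) = 2*(65/63) = 130/63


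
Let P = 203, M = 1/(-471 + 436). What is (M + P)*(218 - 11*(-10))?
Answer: 2330112/35 ≈ 66575.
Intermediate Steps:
M = -1/35 (M = 1/(-35) = -1/35 ≈ -0.028571)
(M + P)*(218 - 11*(-10)) = (-1/35 + 203)*(218 - 11*(-10)) = 7104*(218 + 110)/35 = (7104/35)*328 = 2330112/35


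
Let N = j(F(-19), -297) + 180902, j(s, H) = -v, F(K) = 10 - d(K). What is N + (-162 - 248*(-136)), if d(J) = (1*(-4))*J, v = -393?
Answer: 214861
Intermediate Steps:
d(J) = -4*J
F(K) = 10 + 4*K (F(K) = 10 - (-4)*K = 10 + 4*K)
j(s, H) = 393 (j(s, H) = -1*(-393) = 393)
N = 181295 (N = 393 + 180902 = 181295)
N + (-162 - 248*(-136)) = 181295 + (-162 - 248*(-136)) = 181295 + (-162 + 33728) = 181295 + 33566 = 214861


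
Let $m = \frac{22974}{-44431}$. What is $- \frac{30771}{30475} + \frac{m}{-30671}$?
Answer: $- \frac{41932270905321}{41529599050475} \approx -1.0097$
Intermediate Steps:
$m = - \frac{22974}{44431}$ ($m = 22974 \left(- \frac{1}{44431}\right) = - \frac{22974}{44431} \approx -0.51707$)
$- \frac{30771}{30475} + \frac{m}{-30671} = - \frac{30771}{30475} - \frac{22974}{44431 \left(-30671\right)} = \left(-30771\right) \frac{1}{30475} - - \frac{22974}{1362743201} = - \frac{30771}{30475} + \frac{22974}{1362743201} = - \frac{41932270905321}{41529599050475}$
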